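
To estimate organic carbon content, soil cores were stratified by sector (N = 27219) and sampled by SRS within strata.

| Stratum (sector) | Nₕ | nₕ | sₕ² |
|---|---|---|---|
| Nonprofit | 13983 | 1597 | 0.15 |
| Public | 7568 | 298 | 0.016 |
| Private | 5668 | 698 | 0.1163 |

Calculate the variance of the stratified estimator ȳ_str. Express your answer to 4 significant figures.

3.228 × 10^-5

Var(ȳ_str) = Σₕ Wₕ²(1 − fₕ)sₕ²/nₕ with Wₕ = Nₕ/N, N = 27219.
Nonprofit: Wₕ = 0.51372203; term = 0.51372203²·(1 − 0.11421011)·0.15/1597 = 2.1957022 × 10^-5.
Public: Wₕ = 0.27804107; term = 0.27804107²·(1 − 0.03937632)·0.016/298 = 3.9872634 × 10^-6.
Private: Wₕ = 0.20823689; term = 0.20823689²·(1 − 0.12314749)·0.1163/698 = 6.3352855 × 10^-6.
Sum = 3.2279571 × 10^-5.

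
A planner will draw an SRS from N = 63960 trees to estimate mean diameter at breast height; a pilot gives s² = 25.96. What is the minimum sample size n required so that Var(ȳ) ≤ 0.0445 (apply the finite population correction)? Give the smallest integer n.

579

Without fpc, n₀ = s²/D = 25.96/0.0445 = 583.3708.
With fpc, (1 − n/N)·s²/n ≤ D requires n ≥ n₀/(1 + n₀/N) = 583.3708/(1 + 583.3708/63960) = 578.0980.
Rounding up, n = 579.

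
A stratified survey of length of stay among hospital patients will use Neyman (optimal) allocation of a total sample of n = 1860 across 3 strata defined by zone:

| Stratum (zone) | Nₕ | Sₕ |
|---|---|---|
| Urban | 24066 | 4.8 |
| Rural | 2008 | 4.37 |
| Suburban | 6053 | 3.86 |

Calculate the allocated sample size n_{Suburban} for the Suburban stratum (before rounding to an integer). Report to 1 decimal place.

294.3

Neyman allocation: nₕ = n·NₕSₕ / Σⱼ NⱼSⱼ.
Σ NⱼSⱼ = 24066·4.8 + 2008·4.37 + 6053·3.86 = 147656.34.
n_{Suburban} = 1860·6053·3.86 / 147656.34 = 294.3.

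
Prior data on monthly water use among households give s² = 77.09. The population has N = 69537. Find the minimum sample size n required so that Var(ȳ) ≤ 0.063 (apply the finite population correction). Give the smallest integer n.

Without fpc, n₀ = s²/D = 77.09/0.063 = 1223.6508.
With fpc, (1 − n/N)·s²/n ≤ D requires n ≥ n₀/(1 + n₀/N) = 1223.6508/(1 + 1223.6508/69537) = 1202.4904.
Rounding up, n = 1203.

1203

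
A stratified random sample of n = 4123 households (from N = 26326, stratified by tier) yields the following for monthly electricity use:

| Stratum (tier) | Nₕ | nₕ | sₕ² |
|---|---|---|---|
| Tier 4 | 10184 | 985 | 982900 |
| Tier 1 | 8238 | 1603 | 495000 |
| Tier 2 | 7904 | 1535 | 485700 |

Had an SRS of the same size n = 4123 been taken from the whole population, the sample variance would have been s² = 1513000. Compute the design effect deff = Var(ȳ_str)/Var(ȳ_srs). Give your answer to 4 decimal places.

0.5888

Var(ȳ_str) = Σ Wₕ²(1−fₕ)sₕ²/nₕ with Wₕ = Nₕ/26326:
  Tier 4: (10184/26326)²·(1−985/10184)·982900/985 = 134.8846
  Tier 1: (8238/26326)²·(1−1603/8238)·495000/1603 = 24.353682
  Tier 2: (7904/26326)²·(1−1535/7904)·485700/1535 = 22.983076
  → Var(ȳ_str) = 182.22136.
Var(ȳ_srs) = (1 − 4123/26326)·1513000/4123 = 309.4941.
deff = 182.22136 / 309.4941 = 0.5888.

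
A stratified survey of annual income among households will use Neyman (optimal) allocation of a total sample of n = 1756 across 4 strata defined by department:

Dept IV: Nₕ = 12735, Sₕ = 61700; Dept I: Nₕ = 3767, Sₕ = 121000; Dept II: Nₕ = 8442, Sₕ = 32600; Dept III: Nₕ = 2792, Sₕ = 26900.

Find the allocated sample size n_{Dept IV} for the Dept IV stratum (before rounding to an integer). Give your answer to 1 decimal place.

866.8

Neyman allocation: nₕ = n·NₕSₕ / Σⱼ NⱼSⱼ.
Σ NⱼSⱼ = 12735·61700 + 3767·121000 + 8442·32600 + 2792·26900 = 1.5918705 × 10^9.
n_{Dept IV} = 1756·12735·61700 / (1.5918705 × 10^9) = 866.8.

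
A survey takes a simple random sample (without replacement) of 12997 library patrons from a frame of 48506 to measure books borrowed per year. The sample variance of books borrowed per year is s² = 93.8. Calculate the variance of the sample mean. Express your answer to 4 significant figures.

0.005283

Under SRS without replacement, Var(ȳ) = (1 − f)·s²/n with f = n/N = 12997/48506 = 0.26794623.
Var(ȳ) = (1 − 0.26794623)·93.8/12997 = 0.73205377·0.0072170501 = 0.0052832687.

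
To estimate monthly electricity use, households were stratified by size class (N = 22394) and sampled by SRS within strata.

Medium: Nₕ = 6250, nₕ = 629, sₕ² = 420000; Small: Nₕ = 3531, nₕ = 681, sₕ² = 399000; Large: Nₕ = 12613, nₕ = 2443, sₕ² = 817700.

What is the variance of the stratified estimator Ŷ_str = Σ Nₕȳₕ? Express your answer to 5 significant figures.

7.2289 × 10^10

Var(Ŷ_str) = Σₕ Nₕ²(1 − fₕ)sₕ²/nₕ.
Medium: 6250²·(1 − 629/6250)·420000/629 = 2.3458068 × 10^10.
Small: 3531²·(1 − 681/3531)·399000/681 = 5.8961478 × 10^9.
Large: 12613²·(1 − 2443/12613)·817700/2443 = 4.2934843 × 10^10.
Sum = 7.2289059 × 10^10.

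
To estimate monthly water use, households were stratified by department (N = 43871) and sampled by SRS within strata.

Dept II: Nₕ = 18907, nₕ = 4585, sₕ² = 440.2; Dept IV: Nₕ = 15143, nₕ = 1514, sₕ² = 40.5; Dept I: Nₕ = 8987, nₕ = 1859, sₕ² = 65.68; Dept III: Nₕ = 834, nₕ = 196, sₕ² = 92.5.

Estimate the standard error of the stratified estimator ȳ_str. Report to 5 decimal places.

0.13298

Var(ȳ_str) = Σₕ Wₕ²(1 − fₕ)sₕ²/nₕ with Wₕ = Nₕ/N, N = 43871.
Dept II: Wₕ = 0.43096807; term = 0.43096807²·(1 − 0.24250278)·440.2/4585 = 0.013507716.
Dept IV: Wₕ = 0.34517107; term = 0.34517107²·(1 − 0.09998019)·40.5/1514 = 0.0028684679.
Dept I: Wₕ = 0.20485058; term = 0.20485058²·(1 − 0.20685435)·65.68/1859 = 0.0011759291.
Dept III: Wₕ = 0.01901028; term = 0.01901028²·(1 − 0.23501199)·92.5/196 = 1.30472 × 10^-4.
Sum = 0.017682585.
SE = √(0.017682585) = 0.13298.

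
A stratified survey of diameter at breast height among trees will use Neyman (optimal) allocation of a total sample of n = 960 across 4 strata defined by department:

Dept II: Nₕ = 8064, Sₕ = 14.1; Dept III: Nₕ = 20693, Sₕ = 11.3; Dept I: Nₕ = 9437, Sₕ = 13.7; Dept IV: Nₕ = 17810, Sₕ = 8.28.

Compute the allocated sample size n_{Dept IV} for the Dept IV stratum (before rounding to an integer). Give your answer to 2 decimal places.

Neyman allocation: nₕ = n·NₕSₕ / Σⱼ NⱼSⱼ.
Σ NⱼSⱼ = 8064·14.1 + 20693·11.3 + 9437·13.7 + 17810·8.28 = 624287.
n_{Dept IV} = 960·17810·8.28 / 624287 = 226.77.

226.77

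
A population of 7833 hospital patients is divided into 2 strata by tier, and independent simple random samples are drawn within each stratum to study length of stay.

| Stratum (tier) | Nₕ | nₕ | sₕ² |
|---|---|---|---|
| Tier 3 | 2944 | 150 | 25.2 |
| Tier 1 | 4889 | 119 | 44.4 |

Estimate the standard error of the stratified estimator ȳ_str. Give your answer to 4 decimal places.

Var(ȳ_str) = Σₕ Wₕ²(1 − fₕ)sₕ²/nₕ with Wₕ = Nₕ/N, N = 7833.
Tier 3: Wₕ = 0.37584578; term = 0.37584578²·(1 − 0.05095109)·25.2/150 = 0.022522533.
Tier 1: Wₕ = 0.62415422; term = 0.62415422²·(1 − 0.02434036)·44.4/119 = 0.14181369.
Sum = 0.16433622.
SE = √(0.16433622) = 0.4054.

0.4054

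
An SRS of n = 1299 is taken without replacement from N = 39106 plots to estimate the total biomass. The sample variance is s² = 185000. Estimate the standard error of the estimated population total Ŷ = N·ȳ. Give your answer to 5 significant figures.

458870

Var(Ŷ) = N²·Var(ȳ) = N²·(1 − n/N)·s²/n.
f = 1299/39106 = 0.03321741; Var(ȳ) = 0.96678259·185000/1299 = 137.68651.
Var(Ŷ) = 39106² · 137.68651 = 2.1056112 × 10^11.
SE(Ŷ) = √(2.1056112 × 10^11) = 458870.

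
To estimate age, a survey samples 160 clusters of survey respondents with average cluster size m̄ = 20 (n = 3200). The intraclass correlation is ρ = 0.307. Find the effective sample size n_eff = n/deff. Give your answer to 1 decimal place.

deff = 1 + (20 − 1)·0.307 = 1 + 5.833 = 6.833.
n_eff = 3200 / 6.833 = 468.3.

468.3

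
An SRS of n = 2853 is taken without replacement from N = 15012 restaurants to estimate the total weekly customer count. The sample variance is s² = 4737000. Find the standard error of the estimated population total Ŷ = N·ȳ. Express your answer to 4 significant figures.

Var(Ŷ) = N²·Var(ȳ) = N²·(1 − n/N)·s²/n.
f = 2853/15012 = 0.19004796; Var(ȳ) = 0.80995204·4737000/2853 = 1344.81.
Var(Ŷ) = 15012² · 1344.81 = 3.0306658 × 10^11.
SE(Ŷ) = √(3.0306658 × 10^11) = 550500.

550500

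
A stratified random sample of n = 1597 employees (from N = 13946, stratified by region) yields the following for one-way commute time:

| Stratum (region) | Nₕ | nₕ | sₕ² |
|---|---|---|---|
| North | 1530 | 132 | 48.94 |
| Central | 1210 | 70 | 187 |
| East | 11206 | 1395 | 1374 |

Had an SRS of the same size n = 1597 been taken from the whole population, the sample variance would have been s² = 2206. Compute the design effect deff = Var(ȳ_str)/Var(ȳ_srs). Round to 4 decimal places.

Var(ȳ_str) = Σ Wₕ²(1−fₕ)sₕ²/nₕ with Wₕ = Nₕ/13946:
  North: (1530/13946)²·(1−132/1530)·48.94/132 = 0.0040774563
  Central: (1210/13946)²·(1−70/1210)·187/70 = 0.018946739
  East: (11206/13946)²·(1−1395/11206)·1374/1395 = 0.55677163
  → Var(ȳ_str) = 0.57979583.
Var(ȳ_srs) = (1 − 1597/13946)·2206/1597 = 1.2231585.
deff = 0.57979583 / 1.2231585 = 0.4740.

0.4740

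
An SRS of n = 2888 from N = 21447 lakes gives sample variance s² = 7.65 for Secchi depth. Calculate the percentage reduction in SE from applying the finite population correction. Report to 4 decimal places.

f = n/N = 2888/21447 = 0.13465753.
SE_no-fpc = √(s²/n) = 0.051467387; SE_fpc = √((1−f)s²/n) = 0.047876912.
Ratio = √(1−f) = 0.93023786. Reduction = 100·(1 − 0.93023786) = 6.9762%.

6.9762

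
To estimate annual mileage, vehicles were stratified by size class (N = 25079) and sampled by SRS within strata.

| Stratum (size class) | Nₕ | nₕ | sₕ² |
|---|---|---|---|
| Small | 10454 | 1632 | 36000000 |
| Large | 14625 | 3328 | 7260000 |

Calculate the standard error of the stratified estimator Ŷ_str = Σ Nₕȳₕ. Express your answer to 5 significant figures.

Var(Ŷ_str) = Σₕ Nₕ²(1 − fₕ)sₕ²/nₕ.
Small: 10454²·(1 − 1632/10454)·36000000/1632 = 2.0343791 × 10^12.
Large: 14625²·(1 − 3328/14625)·7260000/3328 = 3.6042284 × 10^11.
Sum = 2.3948019 × 10^12.
SE = √(2.3948019 × 10^12) = 1.5475 × 10^6.

1.5475 × 10^6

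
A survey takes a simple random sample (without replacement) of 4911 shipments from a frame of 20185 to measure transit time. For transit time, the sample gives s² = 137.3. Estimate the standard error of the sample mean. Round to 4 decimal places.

0.1454

Under SRS without replacement, Var(ȳ) = (1 − f)·s²/n with f = n/N = 4911/20185 = 0.24329948.
Var(ȳ) = (1 − 0.24329948)·137.3/4911 = 0.75670052·0.027957646 = 0.021155565.
SE(ȳ) = √(0.021155565) = 0.1454.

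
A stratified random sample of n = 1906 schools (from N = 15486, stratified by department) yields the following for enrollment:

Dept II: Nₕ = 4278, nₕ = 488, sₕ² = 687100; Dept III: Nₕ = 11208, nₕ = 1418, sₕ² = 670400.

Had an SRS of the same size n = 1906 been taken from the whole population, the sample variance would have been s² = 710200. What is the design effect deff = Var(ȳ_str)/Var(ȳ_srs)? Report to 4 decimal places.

0.9533

Var(ȳ_str) = Σ Wₕ²(1−fₕ)sₕ²/nₕ with Wₕ = Nₕ/15486:
  Dept II: (4278/15486)²·(1−488/4278)·687100/488 = 95.192253
  Dept III: (11208/15486)²·(1−1418/11208)·670400/1418 = 216.31671
  → Var(ȳ_str) = 311.50896.
Var(ȳ_srs) = (1 − 1906/15486)·710200/1906 = 326.75202.
deff = 311.50896 / 326.75202 = 0.9533.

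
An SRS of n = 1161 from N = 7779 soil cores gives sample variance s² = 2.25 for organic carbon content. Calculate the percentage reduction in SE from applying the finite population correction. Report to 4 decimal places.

7.7638

f = n/N = 1161/7779 = 0.14924798.
SE_no-fpc = √(s²/n) = 0.044022545; SE_fpc = √((1−f)s²/n) = 0.040604732.
Ratio = √(1−f) = 0.92236220. Reduction = 100·(1 − 0.92236220) = 7.7638%.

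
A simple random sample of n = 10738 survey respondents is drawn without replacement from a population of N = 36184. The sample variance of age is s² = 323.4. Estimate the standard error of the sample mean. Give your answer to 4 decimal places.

0.1455

Under SRS without replacement, Var(ȳ) = (1 − f)·s²/n with f = n/N = 10738/36184 = 0.29676100.
Var(ȳ) = (1 − 0.29676100)·323.4/10738 = 0.70323900·0.03011734 = 0.021179688.
SE(ȳ) = √(0.021179688) = 0.1455.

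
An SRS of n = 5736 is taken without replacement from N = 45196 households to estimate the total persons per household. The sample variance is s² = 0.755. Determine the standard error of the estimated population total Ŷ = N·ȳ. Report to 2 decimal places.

Var(Ŷ) = N²·Var(ȳ) = N²·(1 − n/N)·s²/n.
f = 5736/45196 = 0.12691389; Var(ȳ) = 0.87308611·0.755/5736 = 1.1491981 × 10^-4.
Var(Ŷ) = 45196² · (1.1491981 × 10^-4) = 234744.22.
SE(Ŷ) = √(234744.22) = 484.50.

484.50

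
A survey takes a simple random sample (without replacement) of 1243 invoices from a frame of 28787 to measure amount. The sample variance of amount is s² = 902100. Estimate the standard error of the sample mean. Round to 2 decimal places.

26.35

Under SRS without replacement, Var(ȳ) = (1 − f)·s²/n with f = n/N = 1243/28787 = 0.04317921.
Var(ȳ) = (1 − 0.04317921)·902100/1243 = 0.95682079·725.74417 = 694.40711.
SE(ȳ) = √(694.40711) = 26.35.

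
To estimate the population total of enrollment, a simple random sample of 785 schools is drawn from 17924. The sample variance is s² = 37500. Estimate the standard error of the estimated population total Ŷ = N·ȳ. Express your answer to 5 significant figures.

Var(Ŷ) = N²·Var(ȳ) = N²·(1 − n/N)·s²/n.
f = 785/17924 = 0.04379603; Var(ȳ) = 0.95620397·37500/785 = 45.678534.
Var(Ŷ) = 17924² · 45.678534 = 1.4675132 × 10^10.
SE(Ŷ) = √(1.4675132 × 10^10) = 121140.

121140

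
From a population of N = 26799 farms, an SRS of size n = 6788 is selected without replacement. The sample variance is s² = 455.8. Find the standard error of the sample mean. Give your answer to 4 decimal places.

Under SRS without replacement, Var(ȳ) = (1 − f)·s²/n with f = n/N = 6788/26799 = 0.25329303.
Var(ȳ) = (1 − 0.25329303)·455.8/6788 = 0.74670697·0.067147908 = 0.050139811.
SE(ȳ) = √(0.050139811) = 0.2239.

0.2239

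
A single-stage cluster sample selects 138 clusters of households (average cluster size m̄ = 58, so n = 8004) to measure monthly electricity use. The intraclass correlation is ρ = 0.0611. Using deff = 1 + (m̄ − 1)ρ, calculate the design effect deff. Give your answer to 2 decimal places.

deff = 1 + (58 − 1)·0.0611 = 1 + 3.4827 = 4.4827.

4.48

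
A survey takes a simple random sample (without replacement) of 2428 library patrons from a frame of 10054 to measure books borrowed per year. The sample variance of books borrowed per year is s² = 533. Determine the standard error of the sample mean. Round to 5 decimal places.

Under SRS without replacement, Var(ȳ) = (1 − f)·s²/n with f = n/N = 2428/10054 = 0.24149592.
Var(ȳ) = (1 − 0.24149592)·533/2428 = 0.75850408·0.21952224 = 0.16650851.
SE(ȳ) = √(0.16650851) = 0.40805.

0.40805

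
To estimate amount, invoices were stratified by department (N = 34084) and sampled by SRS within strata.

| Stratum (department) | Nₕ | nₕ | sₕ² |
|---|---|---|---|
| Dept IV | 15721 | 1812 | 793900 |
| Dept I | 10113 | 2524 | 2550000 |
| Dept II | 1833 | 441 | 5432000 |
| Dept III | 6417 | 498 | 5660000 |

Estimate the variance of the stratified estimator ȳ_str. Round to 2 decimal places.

Var(ȳ_str) = Σₕ Wₕ²(1 − fₕ)sₕ²/nₕ with Wₕ = Nₕ/N, N = 34084.
Dept IV: Wₕ = 0.46124281; term = 0.46124281²·(1 − 0.11525984)·793900/1812 = 82.467451.
Dept I: Wₕ = 0.29670813; term = 0.29670813²·(1 − 0.24957975)·2550000/2524 = 66.744314.
Dept II: Wₕ = 0.05377890; term = 0.05377890²·(1 − 0.24058920)·5432000/441 = 27.053394.
Dept III: Wₕ = 0.18827016; term = 0.18827016²·(1 − 0.07760636)·5660000/498 = 371.592.
Sum = 547.85716.

547.86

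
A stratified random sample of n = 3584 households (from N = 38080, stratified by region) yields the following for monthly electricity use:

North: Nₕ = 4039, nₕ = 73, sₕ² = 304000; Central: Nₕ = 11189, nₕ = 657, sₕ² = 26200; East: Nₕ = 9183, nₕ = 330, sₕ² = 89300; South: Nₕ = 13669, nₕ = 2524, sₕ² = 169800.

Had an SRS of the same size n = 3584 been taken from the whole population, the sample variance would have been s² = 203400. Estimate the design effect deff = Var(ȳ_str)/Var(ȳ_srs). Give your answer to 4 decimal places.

Var(ȳ_str) = Σ Wₕ²(1−fₕ)sₕ²/nₕ with Wₕ = Nₕ/38080:
  North: (4039/38080)²·(1−73/4039)·304000/73 = 46.002709
  Central: (11189/38080)²·(1−657/11189)·26200/657 = 3.2407398
  East: (9183/38080)²·(1−330/9183)·89300/330 = 15.171156
  South: (13669/38080)²·(1−2524/13669)·169800/2524 = 7.0675888
  → Var(ȳ_str) = 71.482194.
Var(ȳ_srs) = (1 − 3584/38080)·203400/3584 = 51.410846.
deff = 71.482194 / 51.410846 = 1.3904.

1.3904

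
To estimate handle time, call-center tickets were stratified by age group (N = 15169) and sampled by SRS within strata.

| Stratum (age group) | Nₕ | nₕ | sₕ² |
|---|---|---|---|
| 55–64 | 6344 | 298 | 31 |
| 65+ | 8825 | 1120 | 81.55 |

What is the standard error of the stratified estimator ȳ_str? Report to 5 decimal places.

0.19712

Var(ȳ_str) = Σₕ Wₕ²(1 − fₕ)sₕ²/nₕ with Wₕ = Nₕ/N, N = 15169.
55–64: Wₕ = 0.41822137; term = 0.41822137²·(1 − 0.04697352)·31/298 = 0.017340549.
65+: Wₕ = 0.58177863; term = 0.58177863²·(1 − 0.12691218)·81.55/1120 = 0.021516885.
Sum = 0.038857434.
SE = √(0.038857434) = 0.19712.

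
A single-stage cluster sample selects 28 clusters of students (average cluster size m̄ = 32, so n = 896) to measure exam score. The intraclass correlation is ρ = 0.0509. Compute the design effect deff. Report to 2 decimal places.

2.58

deff = 1 + (32 − 1)·0.0509 = 1 + 1.5779 = 2.5779.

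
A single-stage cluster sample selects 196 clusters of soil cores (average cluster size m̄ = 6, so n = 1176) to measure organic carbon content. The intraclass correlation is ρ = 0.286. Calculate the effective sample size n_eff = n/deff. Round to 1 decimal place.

484.0

deff = 1 + (6 − 1)·0.286 = 1 + 1.43 = 2.43.
n_eff = 1176 / 2.43 = 484.0.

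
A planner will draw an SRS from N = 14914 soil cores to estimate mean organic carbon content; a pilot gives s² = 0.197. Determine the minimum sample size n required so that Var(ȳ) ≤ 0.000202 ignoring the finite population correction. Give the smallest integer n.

976

Without fpc, n₀ = s²/D = 0.197/0.000202 = 975.2475.
Rounding up, n = 976.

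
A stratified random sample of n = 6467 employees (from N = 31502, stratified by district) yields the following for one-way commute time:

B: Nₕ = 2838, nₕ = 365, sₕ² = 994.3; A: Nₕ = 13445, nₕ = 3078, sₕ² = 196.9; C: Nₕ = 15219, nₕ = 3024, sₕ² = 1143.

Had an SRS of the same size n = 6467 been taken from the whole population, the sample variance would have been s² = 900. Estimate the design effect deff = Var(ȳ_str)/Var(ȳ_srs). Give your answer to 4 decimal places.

Var(ȳ_str) = Σ Wₕ²(1−fₕ)sₕ²/nₕ with Wₕ = Nₕ/31502:
  B: (2838/31502)²·(1−365/2838)·994.3/365 = 0.019265702
  A: (13445/31502)²·(1−3078/13445)·196.9/3078 = 0.0089849311
  C: (15219/31502)²·(1−3024/15219)·1143/3024 = 0.070689696
  → Var(ȳ_str) = 0.098940329.
Var(ȳ_srs) = (1 − 6467/31502)·900/6467 = 0.11059847.
deff = 0.098940329 / 0.11059847 = 0.8946.

0.8946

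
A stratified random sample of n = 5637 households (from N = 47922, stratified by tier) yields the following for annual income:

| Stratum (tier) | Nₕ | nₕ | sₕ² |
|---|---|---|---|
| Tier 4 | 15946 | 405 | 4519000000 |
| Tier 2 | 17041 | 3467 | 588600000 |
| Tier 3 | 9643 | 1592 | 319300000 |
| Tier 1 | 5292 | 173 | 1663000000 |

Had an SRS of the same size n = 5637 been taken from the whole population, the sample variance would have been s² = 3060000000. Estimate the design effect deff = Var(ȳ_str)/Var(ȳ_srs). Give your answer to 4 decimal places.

Var(ȳ_str) = Σ Wₕ²(1−fₕ)sₕ²/nₕ with Wₕ = Nₕ/47922:
  Tier 4: (15946/47922)²·(1−405/15946)·4519000000/405 = 1.2040601 × 10^6
  Tier 2: (17041/47922)²·(1−3467/17041)·588600000/3467 = 17100.132
  Tier 3: (9643/47922)²·(1−1592/9643)·319300000/1592 = 6780.2855
  Tier 1: (5292/47922)²·(1−173/5292)·1663000000/173 = 113391.69
  → Var(ȳ_str) = 1.3413322 × 10^6.
Var(ȳ_srs) = (1 − 5637/47922)·3060000000/5637 = 478988.17.
deff = (1.3413322 × 10^6) / 478988.17 = 2.8003.

2.8003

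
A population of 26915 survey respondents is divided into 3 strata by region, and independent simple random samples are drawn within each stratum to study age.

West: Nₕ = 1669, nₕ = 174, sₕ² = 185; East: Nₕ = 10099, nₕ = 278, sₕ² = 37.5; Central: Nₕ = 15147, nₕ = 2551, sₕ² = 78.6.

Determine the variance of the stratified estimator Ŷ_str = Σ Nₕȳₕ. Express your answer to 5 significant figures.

2.1910 × 10^7

Var(Ŷ_str) = Σₕ Nₕ²(1 − fₕ)sₕ²/nₕ.
West: 1669²·(1 − 174/1669)·185/174 = 2.6528947 × 10^6.
East: 10099²·(1 − 278/10099)·37.5/278 = 1.3378905 × 10^7.
Central: 15147²·(1 − 2551/15147)·78.6/2551 = 5.8785655 × 10^6.
Sum = 2.1910365 × 10^7.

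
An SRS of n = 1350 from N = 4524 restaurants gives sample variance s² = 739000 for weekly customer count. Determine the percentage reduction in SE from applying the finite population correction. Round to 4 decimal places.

16.2389

f = n/N = 1350/4524 = 0.29840849.
SE_no-fpc = √(s²/n) = 23.396739; SE_fpc = √((1−f)s²/n) = 19.597357.
Ratio = √(1−f) = 0.83761060. Reduction = 100·(1 − 0.83761060) = 16.2389%.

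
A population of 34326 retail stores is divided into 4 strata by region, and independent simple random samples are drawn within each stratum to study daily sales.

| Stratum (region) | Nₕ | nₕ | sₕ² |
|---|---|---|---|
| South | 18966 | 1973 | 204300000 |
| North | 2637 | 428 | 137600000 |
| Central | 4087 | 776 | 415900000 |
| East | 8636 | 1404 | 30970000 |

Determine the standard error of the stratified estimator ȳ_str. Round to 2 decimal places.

Var(ȳ_str) = Σₕ Wₕ²(1 − fₕ)sₕ²/nₕ with Wₕ = Nₕ/N, N = 34326.
South: Wₕ = 0.55252578; term = 0.55252578²·(1 − 0.10402826)·204300000/1973 = 28323.094.
North: Wₕ = 0.07682223; term = 0.07682223²·(1 − 0.16230565)·137600000/428 = 1589.4033.
Central: Wₕ = 0.11906427; term = 0.11906427²·(1 − 0.18987032)·415900000/776 = 6155.2348.
East: Wₕ = 0.25158772; term = 0.25158772²·(1 − 0.16257527)·30970000/1404 = 1169.2268.
Sum = 37236.959.
SE = √(37236.959) = 192.97.

192.97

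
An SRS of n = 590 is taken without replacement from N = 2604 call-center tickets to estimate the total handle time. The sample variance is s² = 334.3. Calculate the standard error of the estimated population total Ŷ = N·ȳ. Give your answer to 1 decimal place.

Var(Ŷ) = N²·Var(ȳ) = N²·(1 − n/N)·s²/n.
f = 590/2604 = 0.22657450; Var(ȳ) = 0.77342550·334.3/590 = 0.43823075.
Var(Ŷ) = 2604² · 0.43823075 = 2.9715621 × 10^6.
SE(Ŷ) = √(2.9715621 × 10^6) = 1723.8.

1723.8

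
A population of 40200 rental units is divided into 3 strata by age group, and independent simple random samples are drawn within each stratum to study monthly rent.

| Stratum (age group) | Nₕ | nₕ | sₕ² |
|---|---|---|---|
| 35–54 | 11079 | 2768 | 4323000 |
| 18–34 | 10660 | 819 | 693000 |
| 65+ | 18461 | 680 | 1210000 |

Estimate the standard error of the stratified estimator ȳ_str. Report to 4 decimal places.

Var(ȳ_str) = Σₕ Wₕ²(1 − fₕ)sₕ²/nₕ with Wₕ = Nₕ/N, N = 40200.
35–54: Wₕ = 0.27559701; term = 0.27559701²·(1 − 0.24984204)·4323000/2768 = 88.985837.
18–34: Wₕ = 0.26517413; term = 0.26517413²·(1 − 0.07682927)·693000/819 = 54.927984.
65+: Wₕ = 0.45922886; term = 0.45922886²·(1 − 0.03683441)·1210000/680 = 361.43962.
Sum = 505.35344.
SE = √(505.35344) = 22.4801.

22.4801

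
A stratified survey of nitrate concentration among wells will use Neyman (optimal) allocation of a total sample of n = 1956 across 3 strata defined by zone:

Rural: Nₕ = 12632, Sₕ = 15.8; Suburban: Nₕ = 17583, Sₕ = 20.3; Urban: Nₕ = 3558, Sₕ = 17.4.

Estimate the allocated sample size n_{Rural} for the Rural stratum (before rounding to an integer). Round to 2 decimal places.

Neyman allocation: nₕ = n·NₕSₕ / Σⱼ NⱼSⱼ.
Σ NⱼSⱼ = 12632·15.8 + 17583·20.3 + 3558·17.4 = 618429.7.
n_{Rural} = 1956·12632·15.8 / 618429.7 = 631.26.

631.26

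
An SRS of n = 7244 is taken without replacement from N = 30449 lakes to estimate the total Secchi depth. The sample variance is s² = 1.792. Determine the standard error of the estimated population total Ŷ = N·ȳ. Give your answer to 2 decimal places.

418.08

Var(Ŷ) = N²·Var(ȳ) = N²·(1 − n/N)·s²/n.
f = 7244/30449 = 0.23790601; Var(ȳ) = 0.76209399·1.792/7244 = 1.8852463 × 10^-4.
Var(Ŷ) = 30449² · (1.8852463 × 10^-4) = 174789.03.
SE(Ŷ) = √(174789.03) = 418.08.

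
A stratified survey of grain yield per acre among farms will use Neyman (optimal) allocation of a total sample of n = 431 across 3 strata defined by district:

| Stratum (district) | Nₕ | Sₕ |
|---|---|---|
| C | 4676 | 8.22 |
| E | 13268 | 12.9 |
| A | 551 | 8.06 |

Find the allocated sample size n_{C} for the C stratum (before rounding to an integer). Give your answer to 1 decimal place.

77.4

Neyman allocation: nₕ = n·NₕSₕ / Σⱼ NⱼSⱼ.
Σ NⱼSⱼ = 4676·8.22 + 13268·12.9 + 551·8.06 = 214034.98.
n_{C} = 431·4676·8.22 / 214034.98 = 77.4.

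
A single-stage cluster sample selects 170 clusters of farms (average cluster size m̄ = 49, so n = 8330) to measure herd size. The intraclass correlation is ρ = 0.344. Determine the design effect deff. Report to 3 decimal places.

deff = 1 + (49 − 1)·0.344 = 1 + 16.512 = 17.512.

17.512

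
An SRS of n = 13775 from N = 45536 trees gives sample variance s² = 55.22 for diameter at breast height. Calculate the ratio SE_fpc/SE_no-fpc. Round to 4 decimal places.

0.8352

f = n/N = 13775/45536 = 0.30250791.
SE_no-fpc = √(s²/n) = 0.063314386; SE_fpc = √((1−f)s²/n) = 0.052877637.
Ratio = √(1−f) = 0.83515992.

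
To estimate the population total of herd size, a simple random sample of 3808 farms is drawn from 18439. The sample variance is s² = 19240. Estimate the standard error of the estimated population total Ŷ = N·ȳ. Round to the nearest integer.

36920

Var(Ŷ) = N²·Var(ȳ) = N²·(1 − n/N)·s²/n.
f = 3808/18439 = 0.20651879; Var(ȳ) = 0.79348121·19240/3808 = 4.0090805.
Var(Ŷ) = 18439² · 4.0090805 = 1.3630742 × 10^9.
SE(Ŷ) = √(1.3630742 × 10^9) = 36920.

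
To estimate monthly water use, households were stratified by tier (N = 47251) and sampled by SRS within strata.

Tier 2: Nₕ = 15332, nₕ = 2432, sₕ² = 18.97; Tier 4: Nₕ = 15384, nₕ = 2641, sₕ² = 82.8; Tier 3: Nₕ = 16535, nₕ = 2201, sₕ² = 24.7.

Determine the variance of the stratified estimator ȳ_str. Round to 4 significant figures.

0.004635

Var(ȳ_str) = Σₕ Wₕ²(1 − fₕ)sₕ²/nₕ with Wₕ = Nₕ/N, N = 47251.
Tier 2: Wₕ = 0.32447991; term = 0.32447991²·(1 − 0.15862249)·18.97/2432 = 6.9098763 × 10^-4.
Tier 4: Wₕ = 0.32558041; term = 0.32558041²·(1 − 0.17167187)·82.8/2641 = 0.0027528394.
Tier 3: Wₕ = 0.34993968; term = 0.34993968²·(1 − 0.13311158)·24.7/2201 = 0.0011913147.
Sum = 0.0046351417.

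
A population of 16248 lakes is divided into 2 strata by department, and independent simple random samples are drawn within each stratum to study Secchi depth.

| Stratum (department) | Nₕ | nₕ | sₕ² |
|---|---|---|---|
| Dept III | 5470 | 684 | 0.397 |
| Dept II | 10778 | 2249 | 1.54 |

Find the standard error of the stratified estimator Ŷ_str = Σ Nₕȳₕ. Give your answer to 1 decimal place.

279.5

Var(Ŷ_str) = Σₕ Nₕ²(1 − fₕ)sₕ²/nₕ.
Dept III: 5470²·(1 − 684/5470)·0.397/684 = 15194.78.
Dept II: 10778²·(1 − 2249/10778)·1.54/2249 = 62945.916.
Sum = 78140.696.
SE = √(78140.696) = 279.5.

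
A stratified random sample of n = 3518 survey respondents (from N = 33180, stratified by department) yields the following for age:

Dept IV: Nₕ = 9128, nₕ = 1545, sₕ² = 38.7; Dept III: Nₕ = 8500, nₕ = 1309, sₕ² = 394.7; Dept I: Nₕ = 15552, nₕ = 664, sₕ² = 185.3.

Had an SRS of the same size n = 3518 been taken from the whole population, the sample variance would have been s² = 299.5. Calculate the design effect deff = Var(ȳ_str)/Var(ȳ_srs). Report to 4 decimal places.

Var(ȳ_str) = Σ Wₕ²(1−fₕ)sₕ²/nₕ with Wₕ = Nₕ/33180:
  Dept IV: (9128/33180)²·(1−1545/9128)·38.7/1545 = 0.0015748761
  Dept III: (8500/33180)²·(1−1309/8500)·394.7/1309 = 0.016741059
  Dept I: (15552/33180)²·(1−664/15552)·185.3/664 = 0.058691767
  → Var(ȳ_str) = 0.077007702.
Var(ȳ_srs) = (1 − 3518/33180)·299.5/3518 = 0.076107077.
deff = 0.077007702 / 0.076107077 = 1.0118.

1.0118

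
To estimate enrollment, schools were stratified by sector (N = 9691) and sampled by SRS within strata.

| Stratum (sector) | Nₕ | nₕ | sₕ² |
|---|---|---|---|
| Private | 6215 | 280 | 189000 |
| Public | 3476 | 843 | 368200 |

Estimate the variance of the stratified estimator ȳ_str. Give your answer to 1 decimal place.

307.7

Var(ȳ_str) = Σₕ Wₕ²(1 − fₕ)sₕ²/nₕ with Wₕ = Nₕ/N, N = 9691.
Private: Wₕ = 0.64131669; term = 0.64131669²·(1 − 0.04505229)·189000/280 = 265.11142.
Public: Wₕ = 0.35868331; term = 0.35868331²·(1 − 0.24252014)·368200/843 = 42.564707.
Sum = 307.67613.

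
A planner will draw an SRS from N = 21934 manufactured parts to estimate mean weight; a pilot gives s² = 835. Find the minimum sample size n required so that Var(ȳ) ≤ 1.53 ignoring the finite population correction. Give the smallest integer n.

Without fpc, n₀ = s²/D = 835/1.53 = 545.7516.
Rounding up, n = 546.

546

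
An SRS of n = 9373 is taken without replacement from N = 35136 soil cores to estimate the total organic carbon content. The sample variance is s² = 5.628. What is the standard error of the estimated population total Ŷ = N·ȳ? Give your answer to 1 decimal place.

737.2

Var(Ŷ) = N²·Var(ȳ) = N²·(1 − n/N)·s²/n.
f = 9373/35136 = 0.26676343; Var(ȳ) = 0.73323657·5.628/9373 = 4.402705 × 10^-4.
Var(Ŷ) = 35136² · (4.402705 × 10^-4) = 543530.88.
SE(Ŷ) = √(543530.88) = 737.2.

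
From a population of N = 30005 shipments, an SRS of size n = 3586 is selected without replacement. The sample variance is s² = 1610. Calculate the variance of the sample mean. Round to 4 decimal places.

0.3953

Under SRS without replacement, Var(ȳ) = (1 − f)·s²/n with f = n/N = 3586/30005 = 0.11951341.
Var(ȳ) = (1 − 0.11951341)·1610/3586 = 0.88048659·0.44896821 = 0.39531049.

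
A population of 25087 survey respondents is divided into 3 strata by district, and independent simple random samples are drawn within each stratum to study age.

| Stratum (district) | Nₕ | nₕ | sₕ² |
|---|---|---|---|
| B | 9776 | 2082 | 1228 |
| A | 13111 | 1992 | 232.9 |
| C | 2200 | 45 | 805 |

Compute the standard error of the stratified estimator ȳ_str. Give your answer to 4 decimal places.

0.4820

Var(ȳ_str) = Σₕ Wₕ²(1 − fₕ)sₕ²/nₕ with Wₕ = Nₕ/N, N = 25087.
B: Wₕ = 0.38968390; term = 0.38968390²·(1 − 0.21297054)·1228/2082 = 0.070490981.
A: Wₕ = 0.52262128; term = 0.52262128²·(1 − 0.15193349)·232.9/1992 = 0.027082219.
C: Wₕ = 0.08769482; term = 0.08769482²·(1 − 0.02045455)·805/45 = 0.13475841.
Sum = 0.23233161.
SE = √(0.23233161) = 0.4820.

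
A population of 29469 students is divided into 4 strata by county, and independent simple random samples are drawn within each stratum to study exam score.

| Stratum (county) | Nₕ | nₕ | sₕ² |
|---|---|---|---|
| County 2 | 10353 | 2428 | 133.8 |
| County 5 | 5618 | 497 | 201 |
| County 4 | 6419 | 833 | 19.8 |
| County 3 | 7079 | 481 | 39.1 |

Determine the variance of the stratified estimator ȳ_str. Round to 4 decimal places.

Var(ȳ_str) = Σₕ Wₕ²(1 − fₕ)sₕ²/nₕ with Wₕ = Nₕ/N, N = 29469.
County 2: Wₕ = 0.35131833; term = 0.35131833²·(1 − 0.23452139)·133.8/2428 = 0.005206455.
County 5: Wₕ = 0.19064101; term = 0.19064101²·(1 − 0.08846565)·201/497 = 0.013398167.
County 4: Wₕ = 0.21782212; term = 0.21782212²·(1 − 0.12977099)·19.8/833 = 9.8142631 × 10^-4.
County 3: Wₕ = 0.24021853; term = 0.24021853²·(1 − 0.06794745)·39.1/481 = 0.0043720499.
Sum = 0.023958098.

0.0240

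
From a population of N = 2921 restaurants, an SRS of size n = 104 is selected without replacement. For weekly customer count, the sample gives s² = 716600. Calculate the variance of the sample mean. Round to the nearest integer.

6645

Under SRS without replacement, Var(ȳ) = (1 − f)·s²/n with f = n/N = 104/2921 = 0.03560425.
Var(ȳ) = (1 − 0.03560425)·716600/104 = 0.96439575·6890.3846 = 6645.0577.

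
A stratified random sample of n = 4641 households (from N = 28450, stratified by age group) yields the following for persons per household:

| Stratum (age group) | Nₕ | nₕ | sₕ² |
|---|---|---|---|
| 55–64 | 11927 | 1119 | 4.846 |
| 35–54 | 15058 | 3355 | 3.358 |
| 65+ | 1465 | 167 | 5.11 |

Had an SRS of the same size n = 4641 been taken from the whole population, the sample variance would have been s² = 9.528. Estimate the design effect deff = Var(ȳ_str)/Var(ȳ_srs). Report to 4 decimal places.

0.5701

Var(ȳ_str) = Σ Wₕ²(1−fₕ)sₕ²/nₕ with Wₕ = Nₕ/28450:
  55–64: (11927/28450)²·(1−1119/11927)·4.846/1119 = 6.8970812 × 10^-4
  35–54: (15058/28450)²·(1−3355/15058)·3.358/3355 = 2.179155 × 10^-4
  65+: (1465/28450)²·(1−167/1465)·5.11/167 = 7.1887305 × 10^-5
  → Var(ȳ_str) = 9.7951093 × 10^-4.
Var(ȳ_srs) = (1 − 4641/28450)·9.528/4641 = 0.0017181025.
deff = (9.7951093 × 10^-4) / 0.0017181025 = 0.5701.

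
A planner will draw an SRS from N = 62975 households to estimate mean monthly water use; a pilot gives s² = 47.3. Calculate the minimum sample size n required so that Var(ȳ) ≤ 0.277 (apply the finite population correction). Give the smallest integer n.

171

Without fpc, n₀ = s²/D = 47.3/0.277 = 170.7581.
With fpc, (1 − n/N)·s²/n ≤ D requires n ≥ n₀/(1 + n₀/N) = 170.7581/(1 + 170.7581/62975) = 170.2963.
Rounding up, n = 171.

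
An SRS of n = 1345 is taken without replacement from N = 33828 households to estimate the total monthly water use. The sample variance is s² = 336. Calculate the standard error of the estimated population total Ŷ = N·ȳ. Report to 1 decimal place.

16568.2

Var(Ŷ) = N²·Var(ȳ) = N²·(1 − n/N)·s²/n.
f = 1345/33828 = 0.03975996; Var(ȳ) = 0.96024004·336/1345 = 0.23988153.
Var(Ŷ) = 33828² · 0.23988153 = 2.7450449 × 10^8.
SE(Ŷ) = √(2.7450449 × 10^8) = 16568.2.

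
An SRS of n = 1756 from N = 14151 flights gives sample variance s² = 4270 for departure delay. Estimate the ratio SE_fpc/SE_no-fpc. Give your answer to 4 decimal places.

f = n/N = 1756/14151 = 0.12409017.
SE_no-fpc = √(s²/n) = 1.559379; SE_fpc = √((1−f)s²/n) = 1.4594237.
Ratio = √(1−f) = 0.93590054.

0.9359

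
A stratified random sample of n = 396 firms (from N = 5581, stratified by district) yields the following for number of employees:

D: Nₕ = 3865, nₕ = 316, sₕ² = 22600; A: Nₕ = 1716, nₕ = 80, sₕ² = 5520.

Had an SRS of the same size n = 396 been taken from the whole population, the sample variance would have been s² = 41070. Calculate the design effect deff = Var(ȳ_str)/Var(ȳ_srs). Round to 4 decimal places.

0.3914

Var(ȳ_str) = Σ Wₕ²(1−fₕ)sₕ²/nₕ with Wₕ = Nₕ/5581:
  D: (3865/5581)²·(1−316/3865)·22600/316 = 31.495812
  A: (1716/5581)²·(1−80/1716)·5520/80 = 6.2190726
  → Var(ȳ_str) = 37.714885.
Var(ȳ_srs) = (1 − 396/5581)·41070/396 = 96.353225.
deff = 37.714885 / 96.353225 = 0.3914.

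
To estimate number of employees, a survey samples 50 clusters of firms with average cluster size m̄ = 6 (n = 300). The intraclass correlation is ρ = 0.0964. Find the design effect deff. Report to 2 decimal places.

1.48

deff = 1 + (6 − 1)·0.0964 = 1 + 0.482 = 1.482.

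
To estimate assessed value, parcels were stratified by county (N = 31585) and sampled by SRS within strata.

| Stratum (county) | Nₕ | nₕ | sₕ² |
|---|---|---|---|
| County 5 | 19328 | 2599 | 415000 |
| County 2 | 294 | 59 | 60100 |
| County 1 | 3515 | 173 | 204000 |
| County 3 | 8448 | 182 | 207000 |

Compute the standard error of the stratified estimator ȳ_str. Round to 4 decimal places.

12.0550

Var(ȳ_str) = Σₕ Wₕ²(1 − fₕ)sₕ²/nₕ with Wₕ = Nₕ/N, N = 31585.
County 5: Wₕ = 0.61193605; term = 0.61193605²·(1 − 0.13446813)·415000/2599 = 51.75317.
County 2: Wₕ = 0.00930822; term = 0.00930822²·(1 − 0.20068027)·60100/59 = 0.070546568.
County 1: Wₕ = 0.11128700; term = 0.11128700²·(1 − 0.04921764)·204000/173 = 13.885262.
County 3: Wₕ = 0.26746874; term = 0.26746874²·(1 − 0.02154356)·207000/182 = 79.61346.
Sum = 145.32244.
SE = √(145.32244) = 12.0550.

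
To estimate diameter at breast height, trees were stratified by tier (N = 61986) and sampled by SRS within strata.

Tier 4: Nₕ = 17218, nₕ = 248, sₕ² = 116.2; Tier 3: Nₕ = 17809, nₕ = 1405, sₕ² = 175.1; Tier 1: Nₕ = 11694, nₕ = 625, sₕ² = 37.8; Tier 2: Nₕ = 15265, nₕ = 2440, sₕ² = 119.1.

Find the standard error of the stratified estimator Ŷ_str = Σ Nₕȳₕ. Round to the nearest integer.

Var(Ŷ_str) = Σₕ Nₕ²(1 − fₕ)sₕ²/nₕ.
Tier 4: 17218²·(1 − 248/17218)·116.2/248 = 1.369049 × 10^8.
Tier 3: 17809²·(1 − 1405/17809)·175.1/1405 = 3.6408192 × 10^7.
Tier 1: 11694²·(1 − 625/11694)·37.8/625 = 7.8285848 × 10^6.
Tier 2: 15265²·(1 − 2440/15265)·119.1/2440 = 9.5559995 × 10^6.
Sum = 1.9069768 × 10^8.
SE = √(1.9069768 × 10^8) = 13809.

13809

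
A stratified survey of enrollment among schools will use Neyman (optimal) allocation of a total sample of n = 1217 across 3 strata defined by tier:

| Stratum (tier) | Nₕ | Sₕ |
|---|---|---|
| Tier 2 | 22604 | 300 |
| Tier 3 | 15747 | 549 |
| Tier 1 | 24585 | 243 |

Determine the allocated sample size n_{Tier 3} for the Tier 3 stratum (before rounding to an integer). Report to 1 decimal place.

491.6

Neyman allocation: nₕ = n·NₕSₕ / Σⱼ NⱼSⱼ.
Σ NⱼSⱼ = 22604·300 + 15747·549 + 24585·243 = 2.1400458 × 10^7.
n_{Tier 3} = 1217·15747·549 / (2.1400458 × 10^7) = 491.6.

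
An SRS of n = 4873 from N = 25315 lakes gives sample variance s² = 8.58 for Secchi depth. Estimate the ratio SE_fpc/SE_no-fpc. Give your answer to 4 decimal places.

f = n/N = 4873/25315 = 0.19249457.
SE_no-fpc = √(s²/n) = 0.041960962; SE_fpc = √((1−f)s²/n) = 0.037706669.
Ratio = √(1−f) = 0.89861306.

0.8986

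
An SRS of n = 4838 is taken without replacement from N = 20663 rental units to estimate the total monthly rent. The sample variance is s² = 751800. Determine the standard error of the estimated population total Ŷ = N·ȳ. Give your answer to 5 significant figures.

Var(Ŷ) = N²·Var(ȳ) = N²·(1 − n/N)·s²/n.
f = 4838/20663 = 0.23413831; Var(ȳ) = 0.76586169·751800/4838 = 119.01092.
Var(Ŷ) = 20663² · 119.01092 = 5.0812851 × 10^10.
SE(Ŷ) = √(5.0812851 × 10^10) = 225420.

225420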